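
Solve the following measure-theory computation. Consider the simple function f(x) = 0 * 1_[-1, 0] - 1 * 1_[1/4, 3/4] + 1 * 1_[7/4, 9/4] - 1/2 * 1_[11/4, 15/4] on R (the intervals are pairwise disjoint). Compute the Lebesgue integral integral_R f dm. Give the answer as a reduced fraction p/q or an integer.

For a simple function f = sum_i c_i * 1_{A_i} with disjoint A_i,
  integral f dm = sum_i c_i * m(A_i).
Lengths of the A_i:
  m(A_1) = 0 - (-1) = 1.
  m(A_2) = 3/4 - 1/4 = 1/2.
  m(A_3) = 9/4 - 7/4 = 1/2.
  m(A_4) = 15/4 - 11/4 = 1.
Contributions c_i * m(A_i):
  (0) * (1) = 0.
  (-1) * (1/2) = -1/2.
  (1) * (1/2) = 1/2.
  (-1/2) * (1) = -1/2.
Total: 0 - 1/2 + 1/2 - 1/2 = -1/2.

-1/2


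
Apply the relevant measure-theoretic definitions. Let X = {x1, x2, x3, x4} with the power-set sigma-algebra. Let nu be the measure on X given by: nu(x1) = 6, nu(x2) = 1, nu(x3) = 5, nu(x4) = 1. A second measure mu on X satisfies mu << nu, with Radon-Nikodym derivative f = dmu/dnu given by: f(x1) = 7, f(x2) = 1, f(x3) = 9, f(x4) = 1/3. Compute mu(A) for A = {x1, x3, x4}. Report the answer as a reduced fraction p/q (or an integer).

By the defining property of the Radon-Nikodym derivative, for every measurable set A,
  mu(A) = integral_A f dnu.
Since nu is a discrete measure concentrated on the atoms of X, the integral over A reduces to the sum
  mu(A) = sum_{x in A} f(x) * nu({x}).
Computing each term:
  x1: f(x1) * nu(x1) = 7 * 6 = 42.
  x3: f(x3) * nu(x3) = 9 * 5 = 45.
  x4: f(x4) * nu(x4) = 1/3 * 1 = 1/3.
Summing: mu(A) = 42 + 45 + 1/3 = 262/3.

262/3


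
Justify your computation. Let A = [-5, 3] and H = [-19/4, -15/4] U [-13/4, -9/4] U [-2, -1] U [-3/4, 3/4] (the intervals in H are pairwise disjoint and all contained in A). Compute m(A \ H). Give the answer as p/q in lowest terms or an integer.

The ambient interval has length m(A) = 3 - (-5) = 8.
Since the holes are disjoint and sit inside A, by finite additivity
  m(H) = sum_i (b_i - a_i), and m(A \ H) = m(A) - m(H).
Computing the hole measures:
  m(H_1) = -15/4 - (-19/4) = 1.
  m(H_2) = -9/4 - (-13/4) = 1.
  m(H_3) = -1 - (-2) = 1.
  m(H_4) = 3/4 - (-3/4) = 3/2.
Summed: m(H) = 1 + 1 + 1 + 3/2 = 9/2.
So m(A \ H) = 8 - 9/2 = 7/2.

7/2


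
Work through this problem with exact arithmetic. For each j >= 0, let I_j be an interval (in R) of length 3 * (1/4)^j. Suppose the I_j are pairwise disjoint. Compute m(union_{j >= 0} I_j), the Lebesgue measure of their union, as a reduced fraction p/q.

By countable additivity of the Lebesgue measure on pairwise disjoint measurable sets,
  m(union_{j >= 0} I_j) = sum_{j >= 0} m(I_j) = sum_{j >= 0} a * r^j,
  with a = 3 and r = 1/4.
Since 0 < r = 1/4 < 1, the geometric series converges:
  sum_{j >= 0} a * r^j = a / (1 - r).
  = 3 / (1 - 1/4)
  = 3 / (3/4)
  = 4.

4


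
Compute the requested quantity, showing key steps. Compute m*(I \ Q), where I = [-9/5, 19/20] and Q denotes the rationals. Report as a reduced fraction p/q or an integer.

The interval I = [-9/5, 19/20] has m(I) = 19/20 - (-9/5) = 11/4 (endpoints are measure-zero, so open/closed/half-open agree). Write I = (I cap Q) u (I \ Q). The rationals in I are countable, so m*(I cap Q) = 0 (cover each rational by intervals whose total length is arbitrarily small). By countable subadditivity m*(I) <= m*(I cap Q) + m*(I \ Q), hence m*(I \ Q) >= m(I) = 11/4. The reverse inequality m*(I \ Q) <= m*(I) = 11/4 is trivial since (I \ Q) is a subset of I. Therefore m*(I \ Q) = 11/4.

11/4


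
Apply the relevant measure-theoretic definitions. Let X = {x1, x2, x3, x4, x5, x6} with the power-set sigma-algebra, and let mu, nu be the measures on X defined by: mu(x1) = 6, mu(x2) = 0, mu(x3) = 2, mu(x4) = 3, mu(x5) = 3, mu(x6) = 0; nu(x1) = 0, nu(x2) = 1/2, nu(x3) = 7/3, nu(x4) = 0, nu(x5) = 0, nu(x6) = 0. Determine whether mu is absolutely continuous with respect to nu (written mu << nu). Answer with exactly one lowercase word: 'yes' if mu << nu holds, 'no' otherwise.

mu << nu means: every nu-null measurable set is also mu-null; equivalently, for every atom x, if nu({x}) = 0 then mu({x}) = 0.
Checking each atom:
  x1: nu = 0, mu = 6 > 0 -> violates mu << nu.
  x2: nu = 1/2 > 0 -> no constraint.
  x3: nu = 7/3 > 0 -> no constraint.
  x4: nu = 0, mu = 3 > 0 -> violates mu << nu.
  x5: nu = 0, mu = 3 > 0 -> violates mu << nu.
  x6: nu = 0, mu = 0 -> consistent with mu << nu.
The atom(s) x1, x4, x5 violate the condition (nu = 0 but mu > 0). Therefore mu is NOT absolutely continuous w.r.t. nu.

no


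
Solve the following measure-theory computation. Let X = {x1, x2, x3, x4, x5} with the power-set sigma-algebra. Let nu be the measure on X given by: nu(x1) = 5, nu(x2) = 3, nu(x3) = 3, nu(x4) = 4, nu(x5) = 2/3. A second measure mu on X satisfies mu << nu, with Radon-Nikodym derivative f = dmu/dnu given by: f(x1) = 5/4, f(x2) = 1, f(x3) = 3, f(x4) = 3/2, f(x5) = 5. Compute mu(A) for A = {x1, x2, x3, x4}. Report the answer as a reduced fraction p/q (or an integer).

By the defining property of the Radon-Nikodym derivative, for every measurable set A,
  mu(A) = integral_A f dnu.
Since nu is a discrete measure concentrated on the atoms of X, the integral over A reduces to the sum
  mu(A) = sum_{x in A} f(x) * nu({x}).
Computing each term:
  x1: f(x1) * nu(x1) = 5/4 * 5 = 25/4.
  x2: f(x2) * nu(x2) = 1 * 3 = 3.
  x3: f(x3) * nu(x3) = 3 * 3 = 9.
  x4: f(x4) * nu(x4) = 3/2 * 4 = 6.
Summing: mu(A) = 25/4 + 3 + 9 + 6 = 97/4.

97/4


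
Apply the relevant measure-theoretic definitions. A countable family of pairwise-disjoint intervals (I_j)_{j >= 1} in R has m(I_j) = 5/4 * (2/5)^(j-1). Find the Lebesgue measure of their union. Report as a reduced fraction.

By countable additivity of the Lebesgue measure on pairwise disjoint measurable sets,
  m(union_{j >= 1} I_j) = sum_{j >= 1} m(I_j) = sum_{j >= 1} a * r^(j-1),
  with a = 5/4 and r = 2/5.
Since 0 < r = 2/5 < 1, the geometric series converges:
  sum_{j >= 1} a * r^(j-1) = a / (1 - r).
  = 5/4 / (1 - 2/5)
  = 5/4 / (3/5)
  = 25/12.

25/12


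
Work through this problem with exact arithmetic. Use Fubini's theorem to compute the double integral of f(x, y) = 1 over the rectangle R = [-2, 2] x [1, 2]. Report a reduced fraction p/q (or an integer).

f(x, y) is a tensor product of a function of x and a function of y, and both factors are bounded continuous (hence Lebesgue integrable) on the rectangle, so Fubini's theorem applies:
  integral_R f d(m x m) = (integral_a1^b1 1 dx) * (integral_a2^b2 1 dy).
Inner integral in x: integral_{-2}^{2} 1 dx = (2^1 - (-2)^1)/1
  = 4.
Inner integral in y: integral_{1}^{2} 1 dy = (2^1 - 1^1)/1
  = 1.
Product: (4) * (1) = 4.

4


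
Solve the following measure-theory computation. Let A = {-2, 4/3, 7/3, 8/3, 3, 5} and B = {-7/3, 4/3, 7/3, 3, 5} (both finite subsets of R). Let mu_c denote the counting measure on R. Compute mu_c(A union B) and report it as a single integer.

Counting measure on a finite set equals cardinality. By inclusion-exclusion, |A union B| = |A| + |B| - |A cap B|.
|A| = 6, |B| = 5, |A cap B| = 4.
So mu_c(A union B) = 6 + 5 - 4 = 7.

7


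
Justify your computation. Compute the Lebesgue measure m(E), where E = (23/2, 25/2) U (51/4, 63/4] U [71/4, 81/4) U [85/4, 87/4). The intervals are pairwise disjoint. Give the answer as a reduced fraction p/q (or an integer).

For pairwise disjoint intervals, m(union_i I_i) = sum_i m(I_i),
and m is invariant under swapping open/closed endpoints (single points have measure 0).
So m(E) = sum_i (b_i - a_i).
  I_1 has length 25/2 - 23/2 = 1.
  I_2 has length 63/4 - 51/4 = 3.
  I_3 has length 81/4 - 71/4 = 5/2.
  I_4 has length 87/4 - 85/4 = 1/2.
Summing:
  m(E) = 1 + 3 + 5/2 + 1/2 = 7.

7


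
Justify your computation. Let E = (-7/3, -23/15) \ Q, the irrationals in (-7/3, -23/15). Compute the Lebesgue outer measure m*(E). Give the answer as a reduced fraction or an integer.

The interval I = (-7/3, -23/15) has m(I) = -23/15 - (-7/3) = 4/5 (endpoints are measure-zero, so open/closed/half-open agree). Write I = (I cap Q) u (I \ Q). The rationals in I are countable, so m*(I cap Q) = 0 (cover each rational by intervals whose total length is arbitrarily small). By countable subadditivity m*(I) <= m*(I cap Q) + m*(I \ Q), hence m*(I \ Q) >= m(I) = 4/5. The reverse inequality m*(I \ Q) <= m*(I) = 4/5 is trivial since (I \ Q) is a subset of I. Therefore m*(I \ Q) = 4/5.

4/5


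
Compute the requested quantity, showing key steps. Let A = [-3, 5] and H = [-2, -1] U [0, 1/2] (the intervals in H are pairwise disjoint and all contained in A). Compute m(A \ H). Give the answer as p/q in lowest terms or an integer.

The ambient interval has length m(A) = 5 - (-3) = 8.
Since the holes are disjoint and sit inside A, by finite additivity
  m(H) = sum_i (b_i - a_i), and m(A \ H) = m(A) - m(H).
Computing the hole measures:
  m(H_1) = -1 - (-2) = 1.
  m(H_2) = 1/2 - 0 = 1/2.
Summed: m(H) = 1 + 1/2 = 3/2.
So m(A \ H) = 8 - 3/2 = 13/2.

13/2


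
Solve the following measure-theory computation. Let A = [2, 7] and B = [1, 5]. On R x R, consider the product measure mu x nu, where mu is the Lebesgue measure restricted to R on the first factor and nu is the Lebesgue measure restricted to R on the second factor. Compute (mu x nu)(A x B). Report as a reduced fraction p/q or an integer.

For a measurable rectangle A x B, the product measure satisfies
  (mu x nu)(A x B) = mu(A) * nu(B).
  mu(A) = 5.
  nu(B) = 4.
  (mu x nu)(A x B) = 5 * 4 = 20.

20


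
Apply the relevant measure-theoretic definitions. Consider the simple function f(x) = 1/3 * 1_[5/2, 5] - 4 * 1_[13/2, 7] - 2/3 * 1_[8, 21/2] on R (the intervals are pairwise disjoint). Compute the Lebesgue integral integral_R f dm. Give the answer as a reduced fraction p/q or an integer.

For a simple function f = sum_i c_i * 1_{A_i} with disjoint A_i,
  integral f dm = sum_i c_i * m(A_i).
Lengths of the A_i:
  m(A_1) = 5 - 5/2 = 5/2.
  m(A_2) = 7 - 13/2 = 1/2.
  m(A_3) = 21/2 - 8 = 5/2.
Contributions c_i * m(A_i):
  (1/3) * (5/2) = 5/6.
  (-4) * (1/2) = -2.
  (-2/3) * (5/2) = -5/3.
Total: 5/6 - 2 - 5/3 = -17/6.

-17/6


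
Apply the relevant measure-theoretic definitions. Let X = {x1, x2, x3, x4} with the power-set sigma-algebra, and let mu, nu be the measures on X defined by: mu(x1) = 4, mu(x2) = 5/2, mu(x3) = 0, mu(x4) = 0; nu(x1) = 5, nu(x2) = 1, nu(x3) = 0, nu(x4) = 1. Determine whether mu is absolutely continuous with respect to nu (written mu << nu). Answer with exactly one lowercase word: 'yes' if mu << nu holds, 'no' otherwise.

mu << nu means: every nu-null measurable set is also mu-null; equivalently, for every atom x, if nu({x}) = 0 then mu({x}) = 0.
Checking each atom:
  x1: nu = 5 > 0 -> no constraint.
  x2: nu = 1 > 0 -> no constraint.
  x3: nu = 0, mu = 0 -> consistent with mu << nu.
  x4: nu = 1 > 0 -> no constraint.
No atom violates the condition. Therefore mu << nu.

yes


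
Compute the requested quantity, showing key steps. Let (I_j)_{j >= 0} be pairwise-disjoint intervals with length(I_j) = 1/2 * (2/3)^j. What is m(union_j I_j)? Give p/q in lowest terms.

By countable additivity of the Lebesgue measure on pairwise disjoint measurable sets,
  m(union_{j >= 0} I_j) = sum_{j >= 0} m(I_j) = sum_{j >= 0} a * r^j,
  with a = 1/2 and r = 2/3.
Since 0 < r = 2/3 < 1, the geometric series converges:
  sum_{j >= 0} a * r^j = a / (1 - r).
  = 1/2 / (1 - 2/3)
  = 1/2 / (1/3)
  = 3/2.

3/2


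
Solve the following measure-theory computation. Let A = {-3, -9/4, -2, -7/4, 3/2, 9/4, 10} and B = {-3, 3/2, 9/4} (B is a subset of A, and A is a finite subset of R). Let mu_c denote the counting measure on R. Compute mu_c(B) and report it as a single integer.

Counting measure assigns mu_c(E) = |E| (number of elements) when E is finite.
B has 3 element(s), so mu_c(B) = 3.

3


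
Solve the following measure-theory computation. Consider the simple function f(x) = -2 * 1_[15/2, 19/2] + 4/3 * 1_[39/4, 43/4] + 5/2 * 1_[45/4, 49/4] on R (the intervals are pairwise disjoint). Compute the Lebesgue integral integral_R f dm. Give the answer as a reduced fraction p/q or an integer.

For a simple function f = sum_i c_i * 1_{A_i} with disjoint A_i,
  integral f dm = sum_i c_i * m(A_i).
Lengths of the A_i:
  m(A_1) = 19/2 - 15/2 = 2.
  m(A_2) = 43/4 - 39/4 = 1.
  m(A_3) = 49/4 - 45/4 = 1.
Contributions c_i * m(A_i):
  (-2) * (2) = -4.
  (4/3) * (1) = 4/3.
  (5/2) * (1) = 5/2.
Total: -4 + 4/3 + 5/2 = -1/6.

-1/6


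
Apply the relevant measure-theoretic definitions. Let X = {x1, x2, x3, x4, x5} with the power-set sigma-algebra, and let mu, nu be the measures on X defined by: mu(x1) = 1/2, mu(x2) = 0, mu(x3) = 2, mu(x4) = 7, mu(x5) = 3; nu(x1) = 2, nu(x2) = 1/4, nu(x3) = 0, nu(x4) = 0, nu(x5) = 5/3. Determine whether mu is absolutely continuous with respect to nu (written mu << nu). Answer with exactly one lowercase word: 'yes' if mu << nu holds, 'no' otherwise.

mu << nu means: every nu-null measurable set is also mu-null; equivalently, for every atom x, if nu({x}) = 0 then mu({x}) = 0.
Checking each atom:
  x1: nu = 2 > 0 -> no constraint.
  x2: nu = 1/4 > 0 -> no constraint.
  x3: nu = 0, mu = 2 > 0 -> violates mu << nu.
  x4: nu = 0, mu = 7 > 0 -> violates mu << nu.
  x5: nu = 5/3 > 0 -> no constraint.
The atom(s) x3, x4 violate the condition (nu = 0 but mu > 0). Therefore mu is NOT absolutely continuous w.r.t. nu.

no


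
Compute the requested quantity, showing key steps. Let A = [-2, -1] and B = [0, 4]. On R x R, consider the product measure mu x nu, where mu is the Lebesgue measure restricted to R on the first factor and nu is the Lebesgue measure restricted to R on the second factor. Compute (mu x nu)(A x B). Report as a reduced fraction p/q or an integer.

For a measurable rectangle A x B, the product measure satisfies
  (mu x nu)(A x B) = mu(A) * nu(B).
  mu(A) = 1.
  nu(B) = 4.
  (mu x nu)(A x B) = 1 * 4 = 4.

4


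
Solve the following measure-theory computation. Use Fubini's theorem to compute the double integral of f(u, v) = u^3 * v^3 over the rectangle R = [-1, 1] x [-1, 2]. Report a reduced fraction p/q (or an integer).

f(u, v) is a tensor product of a function of u and a function of v, and both factors are bounded continuous (hence Lebesgue integrable) on the rectangle, so Fubini's theorem applies:
  integral_R f d(m x m) = (integral_a1^b1 u^3 du) * (integral_a2^b2 v^3 dv).
Inner integral in u: integral_{-1}^{1} u^3 du = (1^4 - (-1)^4)/4
  = 0.
Inner integral in v: integral_{-1}^{2} v^3 dv = (2^4 - (-1)^4)/4
  = 15/4.
Product: (0) * (15/4) = 0.

0


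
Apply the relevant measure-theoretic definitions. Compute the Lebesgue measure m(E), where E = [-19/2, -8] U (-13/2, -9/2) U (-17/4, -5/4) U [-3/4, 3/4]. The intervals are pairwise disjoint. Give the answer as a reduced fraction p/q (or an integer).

For pairwise disjoint intervals, m(union_i I_i) = sum_i m(I_i),
and m is invariant under swapping open/closed endpoints (single points have measure 0).
So m(E) = sum_i (b_i - a_i).
  I_1 has length -8 - (-19/2) = 3/2.
  I_2 has length -9/2 - (-13/2) = 2.
  I_3 has length -5/4 - (-17/4) = 3.
  I_4 has length 3/4 - (-3/4) = 3/2.
Summing:
  m(E) = 3/2 + 2 + 3 + 3/2 = 8.

8


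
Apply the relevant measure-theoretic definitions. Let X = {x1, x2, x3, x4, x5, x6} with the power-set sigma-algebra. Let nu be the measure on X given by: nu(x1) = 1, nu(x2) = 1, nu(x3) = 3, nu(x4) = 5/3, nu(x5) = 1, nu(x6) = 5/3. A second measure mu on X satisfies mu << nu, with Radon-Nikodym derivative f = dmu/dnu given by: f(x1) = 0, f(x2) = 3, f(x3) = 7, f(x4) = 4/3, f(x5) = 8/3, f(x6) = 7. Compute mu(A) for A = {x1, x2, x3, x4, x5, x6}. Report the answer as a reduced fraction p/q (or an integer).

By the defining property of the Radon-Nikodym derivative, for every measurable set A,
  mu(A) = integral_A f dnu.
Since nu is a discrete measure concentrated on the atoms of X, the integral over A reduces to the sum
  mu(A) = sum_{x in A} f(x) * nu({x}).
Computing each term:
  x1: f(x1) * nu(x1) = 0 * 1 = 0.
  x2: f(x2) * nu(x2) = 3 * 1 = 3.
  x3: f(x3) * nu(x3) = 7 * 3 = 21.
  x4: f(x4) * nu(x4) = 4/3 * 5/3 = 20/9.
  x5: f(x5) * nu(x5) = 8/3 * 1 = 8/3.
  x6: f(x6) * nu(x6) = 7 * 5/3 = 35/3.
Summing: mu(A) = 0 + 3 + 21 + 20/9 + 8/3 + 35/3 = 365/9.

365/9


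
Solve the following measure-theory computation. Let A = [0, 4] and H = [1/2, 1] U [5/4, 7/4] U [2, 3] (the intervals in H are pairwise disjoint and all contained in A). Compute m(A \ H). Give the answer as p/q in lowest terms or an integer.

The ambient interval has length m(A) = 4 - 0 = 4.
Since the holes are disjoint and sit inside A, by finite additivity
  m(H) = sum_i (b_i - a_i), and m(A \ H) = m(A) - m(H).
Computing the hole measures:
  m(H_1) = 1 - 1/2 = 1/2.
  m(H_2) = 7/4 - 5/4 = 1/2.
  m(H_3) = 3 - 2 = 1.
Summed: m(H) = 1/2 + 1/2 + 1 = 2.
So m(A \ H) = 4 - 2 = 2.

2


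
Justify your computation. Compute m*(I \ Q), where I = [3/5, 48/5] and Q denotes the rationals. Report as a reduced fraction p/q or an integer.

The interval I = [3/5, 48/5] has m(I) = 48/5 - 3/5 = 9 (endpoints are measure-zero, so open/closed/half-open agree). Write I = (I cap Q) u (I \ Q). The rationals in I are countable, so m*(I cap Q) = 0 (cover each rational by intervals whose total length is arbitrarily small). By countable subadditivity m*(I) <= m*(I cap Q) + m*(I \ Q), hence m*(I \ Q) >= m(I) = 9. The reverse inequality m*(I \ Q) <= m*(I) = 9 is trivial since (I \ Q) is a subset of I. Therefore m*(I \ Q) = 9.

9


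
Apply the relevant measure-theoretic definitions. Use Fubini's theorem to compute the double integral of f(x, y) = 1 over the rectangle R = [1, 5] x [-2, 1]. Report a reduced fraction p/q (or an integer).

f(x, y) is a tensor product of a function of x and a function of y, and both factors are bounded continuous (hence Lebesgue integrable) on the rectangle, so Fubini's theorem applies:
  integral_R f d(m x m) = (integral_a1^b1 1 dx) * (integral_a2^b2 1 dy).
Inner integral in x: integral_{1}^{5} 1 dx = (5^1 - 1^1)/1
  = 4.
Inner integral in y: integral_{-2}^{1} 1 dy = (1^1 - (-2)^1)/1
  = 3.
Product: (4) * (3) = 12.

12


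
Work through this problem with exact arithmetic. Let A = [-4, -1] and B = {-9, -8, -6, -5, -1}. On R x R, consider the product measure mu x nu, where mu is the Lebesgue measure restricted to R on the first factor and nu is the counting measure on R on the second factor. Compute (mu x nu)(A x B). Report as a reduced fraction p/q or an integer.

For a measurable rectangle A x B, the product measure satisfies
  (mu x nu)(A x B) = mu(A) * nu(B).
  mu(A) = 3.
  nu(B) = 5.
  (mu x nu)(A x B) = 3 * 5 = 15.

15


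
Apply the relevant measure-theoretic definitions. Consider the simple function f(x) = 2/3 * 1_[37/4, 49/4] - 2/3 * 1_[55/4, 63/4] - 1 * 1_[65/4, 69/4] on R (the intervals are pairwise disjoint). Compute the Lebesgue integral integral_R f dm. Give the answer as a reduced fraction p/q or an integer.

For a simple function f = sum_i c_i * 1_{A_i} with disjoint A_i,
  integral f dm = sum_i c_i * m(A_i).
Lengths of the A_i:
  m(A_1) = 49/4 - 37/4 = 3.
  m(A_2) = 63/4 - 55/4 = 2.
  m(A_3) = 69/4 - 65/4 = 1.
Contributions c_i * m(A_i):
  (2/3) * (3) = 2.
  (-2/3) * (2) = -4/3.
  (-1) * (1) = -1.
Total: 2 - 4/3 - 1 = -1/3.

-1/3


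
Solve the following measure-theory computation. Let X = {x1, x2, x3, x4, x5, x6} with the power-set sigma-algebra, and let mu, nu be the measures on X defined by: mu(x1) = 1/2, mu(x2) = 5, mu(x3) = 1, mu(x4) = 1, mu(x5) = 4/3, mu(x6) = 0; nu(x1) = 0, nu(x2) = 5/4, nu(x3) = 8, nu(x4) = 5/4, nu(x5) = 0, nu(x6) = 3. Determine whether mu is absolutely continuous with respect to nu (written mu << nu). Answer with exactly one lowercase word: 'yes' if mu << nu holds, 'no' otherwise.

mu << nu means: every nu-null measurable set is also mu-null; equivalently, for every atom x, if nu({x}) = 0 then mu({x}) = 0.
Checking each atom:
  x1: nu = 0, mu = 1/2 > 0 -> violates mu << nu.
  x2: nu = 5/4 > 0 -> no constraint.
  x3: nu = 8 > 0 -> no constraint.
  x4: nu = 5/4 > 0 -> no constraint.
  x5: nu = 0, mu = 4/3 > 0 -> violates mu << nu.
  x6: nu = 3 > 0 -> no constraint.
The atom(s) x1, x5 violate the condition (nu = 0 but mu > 0). Therefore mu is NOT absolutely continuous w.r.t. nu.

no


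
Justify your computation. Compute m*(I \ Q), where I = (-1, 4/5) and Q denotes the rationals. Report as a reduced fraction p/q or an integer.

The interval I = (-1, 4/5) has m(I) = 4/5 - (-1) = 9/5 (endpoints are measure-zero, so open/closed/half-open agree). Write I = (I cap Q) u (I \ Q). The rationals in I are countable, so m*(I cap Q) = 0 (cover each rational by intervals whose total length is arbitrarily small). By countable subadditivity m*(I) <= m*(I cap Q) + m*(I \ Q), hence m*(I \ Q) >= m(I) = 9/5. The reverse inequality m*(I \ Q) <= m*(I) = 9/5 is trivial since (I \ Q) is a subset of I. Therefore m*(I \ Q) = 9/5.

9/5


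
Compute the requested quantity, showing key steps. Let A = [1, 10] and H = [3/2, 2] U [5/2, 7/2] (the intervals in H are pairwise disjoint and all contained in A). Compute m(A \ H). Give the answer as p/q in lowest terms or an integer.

The ambient interval has length m(A) = 10 - 1 = 9.
Since the holes are disjoint and sit inside A, by finite additivity
  m(H) = sum_i (b_i - a_i), and m(A \ H) = m(A) - m(H).
Computing the hole measures:
  m(H_1) = 2 - 3/2 = 1/2.
  m(H_2) = 7/2 - 5/2 = 1.
Summed: m(H) = 1/2 + 1 = 3/2.
So m(A \ H) = 9 - 3/2 = 15/2.

15/2


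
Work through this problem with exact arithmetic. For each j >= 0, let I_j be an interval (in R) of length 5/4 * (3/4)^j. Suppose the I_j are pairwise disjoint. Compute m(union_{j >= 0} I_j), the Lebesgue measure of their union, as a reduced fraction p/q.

By countable additivity of the Lebesgue measure on pairwise disjoint measurable sets,
  m(union_{j >= 0} I_j) = sum_{j >= 0} m(I_j) = sum_{j >= 0} a * r^j,
  with a = 5/4 and r = 3/4.
Since 0 < r = 3/4 < 1, the geometric series converges:
  sum_{j >= 0} a * r^j = a / (1 - r).
  = 5/4 / (1 - 3/4)
  = 5/4 / (1/4)
  = 5.

5


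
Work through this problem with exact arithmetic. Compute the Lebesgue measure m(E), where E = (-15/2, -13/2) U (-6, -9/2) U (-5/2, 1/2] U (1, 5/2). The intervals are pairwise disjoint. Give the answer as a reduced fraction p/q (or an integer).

For pairwise disjoint intervals, m(union_i I_i) = sum_i m(I_i),
and m is invariant under swapping open/closed endpoints (single points have measure 0).
So m(E) = sum_i (b_i - a_i).
  I_1 has length -13/2 - (-15/2) = 1.
  I_2 has length -9/2 - (-6) = 3/2.
  I_3 has length 1/2 - (-5/2) = 3.
  I_4 has length 5/2 - 1 = 3/2.
Summing:
  m(E) = 1 + 3/2 + 3 + 3/2 = 7.

7


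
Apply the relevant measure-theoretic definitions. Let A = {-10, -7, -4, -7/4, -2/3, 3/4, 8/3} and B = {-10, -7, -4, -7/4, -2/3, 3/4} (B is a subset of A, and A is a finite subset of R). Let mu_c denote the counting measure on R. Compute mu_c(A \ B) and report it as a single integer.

Counting measure assigns mu_c(E) = |E| (number of elements) when E is finite. For B subset A, A \ B is the set of elements of A not in B, so |A \ B| = |A| - |B|.
|A| = 7, |B| = 6, so mu_c(A \ B) = 7 - 6 = 1.

1


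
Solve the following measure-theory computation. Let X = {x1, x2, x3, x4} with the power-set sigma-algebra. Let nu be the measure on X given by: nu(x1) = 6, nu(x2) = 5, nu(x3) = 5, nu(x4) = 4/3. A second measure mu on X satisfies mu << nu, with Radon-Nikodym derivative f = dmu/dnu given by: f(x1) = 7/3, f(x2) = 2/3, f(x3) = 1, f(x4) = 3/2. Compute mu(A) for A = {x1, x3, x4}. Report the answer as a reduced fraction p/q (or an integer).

By the defining property of the Radon-Nikodym derivative, for every measurable set A,
  mu(A) = integral_A f dnu.
Since nu is a discrete measure concentrated on the atoms of X, the integral over A reduces to the sum
  mu(A) = sum_{x in A} f(x) * nu({x}).
Computing each term:
  x1: f(x1) * nu(x1) = 7/3 * 6 = 14.
  x3: f(x3) * nu(x3) = 1 * 5 = 5.
  x4: f(x4) * nu(x4) = 3/2 * 4/3 = 2.
Summing: mu(A) = 14 + 5 + 2 = 21.

21


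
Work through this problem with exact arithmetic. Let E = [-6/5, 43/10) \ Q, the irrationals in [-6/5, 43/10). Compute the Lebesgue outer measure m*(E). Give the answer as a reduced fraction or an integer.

The interval I = [-6/5, 43/10) has m(I) = 43/10 - (-6/5) = 11/2 (endpoints are measure-zero, so open/closed/half-open agree). Write I = (I cap Q) u (I \ Q). The rationals in I are countable, so m*(I cap Q) = 0 (cover each rational by intervals whose total length is arbitrarily small). By countable subadditivity m*(I) <= m*(I cap Q) + m*(I \ Q), hence m*(I \ Q) >= m(I) = 11/2. The reverse inequality m*(I \ Q) <= m*(I) = 11/2 is trivial since (I \ Q) is a subset of I. Therefore m*(I \ Q) = 11/2.

11/2


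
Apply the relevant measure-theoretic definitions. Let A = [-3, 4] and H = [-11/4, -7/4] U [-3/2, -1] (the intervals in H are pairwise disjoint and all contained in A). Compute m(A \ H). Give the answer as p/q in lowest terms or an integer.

The ambient interval has length m(A) = 4 - (-3) = 7.
Since the holes are disjoint and sit inside A, by finite additivity
  m(H) = sum_i (b_i - a_i), and m(A \ H) = m(A) - m(H).
Computing the hole measures:
  m(H_1) = -7/4 - (-11/4) = 1.
  m(H_2) = -1 - (-3/2) = 1/2.
Summed: m(H) = 1 + 1/2 = 3/2.
So m(A \ H) = 7 - 3/2 = 11/2.

11/2


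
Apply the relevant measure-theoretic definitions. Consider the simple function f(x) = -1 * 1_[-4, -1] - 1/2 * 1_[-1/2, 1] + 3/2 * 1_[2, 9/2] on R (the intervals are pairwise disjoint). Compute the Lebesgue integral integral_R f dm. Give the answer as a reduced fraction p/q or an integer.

For a simple function f = sum_i c_i * 1_{A_i} with disjoint A_i,
  integral f dm = sum_i c_i * m(A_i).
Lengths of the A_i:
  m(A_1) = -1 - (-4) = 3.
  m(A_2) = 1 - (-1/2) = 3/2.
  m(A_3) = 9/2 - 2 = 5/2.
Contributions c_i * m(A_i):
  (-1) * (3) = -3.
  (-1/2) * (3/2) = -3/4.
  (3/2) * (5/2) = 15/4.
Total: -3 - 3/4 + 15/4 = 0.

0


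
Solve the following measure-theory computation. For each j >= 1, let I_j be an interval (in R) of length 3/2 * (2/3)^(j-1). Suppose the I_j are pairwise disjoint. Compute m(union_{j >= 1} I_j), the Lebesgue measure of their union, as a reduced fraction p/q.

By countable additivity of the Lebesgue measure on pairwise disjoint measurable sets,
  m(union_{j >= 1} I_j) = sum_{j >= 1} m(I_j) = sum_{j >= 1} a * r^(j-1),
  with a = 3/2 and r = 2/3.
Since 0 < r = 2/3 < 1, the geometric series converges:
  sum_{j >= 1} a * r^(j-1) = a / (1 - r).
  = 3/2 / (1 - 2/3)
  = 3/2 / (1/3)
  = 9/2.

9/2


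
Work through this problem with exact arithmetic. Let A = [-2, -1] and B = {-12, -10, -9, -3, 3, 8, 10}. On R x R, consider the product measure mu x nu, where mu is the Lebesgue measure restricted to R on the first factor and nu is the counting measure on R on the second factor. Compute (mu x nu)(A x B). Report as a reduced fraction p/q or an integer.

For a measurable rectangle A x B, the product measure satisfies
  (mu x nu)(A x B) = mu(A) * nu(B).
  mu(A) = 1.
  nu(B) = 7.
  (mu x nu)(A x B) = 1 * 7 = 7.

7


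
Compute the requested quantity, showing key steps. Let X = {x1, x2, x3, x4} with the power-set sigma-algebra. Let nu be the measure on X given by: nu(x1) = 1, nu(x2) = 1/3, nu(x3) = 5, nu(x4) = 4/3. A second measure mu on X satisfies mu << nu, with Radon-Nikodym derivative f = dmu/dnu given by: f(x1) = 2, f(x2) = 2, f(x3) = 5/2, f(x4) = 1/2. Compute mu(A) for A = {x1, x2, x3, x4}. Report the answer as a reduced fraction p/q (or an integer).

By the defining property of the Radon-Nikodym derivative, for every measurable set A,
  mu(A) = integral_A f dnu.
Since nu is a discrete measure concentrated on the atoms of X, the integral over A reduces to the sum
  mu(A) = sum_{x in A} f(x) * nu({x}).
Computing each term:
  x1: f(x1) * nu(x1) = 2 * 1 = 2.
  x2: f(x2) * nu(x2) = 2 * 1/3 = 2/3.
  x3: f(x3) * nu(x3) = 5/2 * 5 = 25/2.
  x4: f(x4) * nu(x4) = 1/2 * 4/3 = 2/3.
Summing: mu(A) = 2 + 2/3 + 25/2 + 2/3 = 95/6.

95/6


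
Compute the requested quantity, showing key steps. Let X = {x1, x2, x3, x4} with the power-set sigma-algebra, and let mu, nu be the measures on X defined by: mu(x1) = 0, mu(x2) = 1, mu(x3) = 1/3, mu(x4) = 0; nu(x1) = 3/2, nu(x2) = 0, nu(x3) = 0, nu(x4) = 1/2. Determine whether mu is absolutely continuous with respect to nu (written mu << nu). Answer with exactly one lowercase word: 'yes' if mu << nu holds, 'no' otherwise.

mu << nu means: every nu-null measurable set is also mu-null; equivalently, for every atom x, if nu({x}) = 0 then mu({x}) = 0.
Checking each atom:
  x1: nu = 3/2 > 0 -> no constraint.
  x2: nu = 0, mu = 1 > 0 -> violates mu << nu.
  x3: nu = 0, mu = 1/3 > 0 -> violates mu << nu.
  x4: nu = 1/2 > 0 -> no constraint.
The atom(s) x2, x3 violate the condition (nu = 0 but mu > 0). Therefore mu is NOT absolutely continuous w.r.t. nu.

no


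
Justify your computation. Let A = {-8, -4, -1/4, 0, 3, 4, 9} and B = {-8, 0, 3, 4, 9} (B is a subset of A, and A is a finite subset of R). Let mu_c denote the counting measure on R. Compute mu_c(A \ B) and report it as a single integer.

Counting measure assigns mu_c(E) = |E| (number of elements) when E is finite. For B subset A, A \ B is the set of elements of A not in B, so |A \ B| = |A| - |B|.
|A| = 7, |B| = 5, so mu_c(A \ B) = 7 - 5 = 2.

2


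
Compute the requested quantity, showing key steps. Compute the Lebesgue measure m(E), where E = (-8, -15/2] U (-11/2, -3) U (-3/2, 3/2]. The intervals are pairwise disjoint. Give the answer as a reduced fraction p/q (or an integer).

For pairwise disjoint intervals, m(union_i I_i) = sum_i m(I_i),
and m is invariant under swapping open/closed endpoints (single points have measure 0).
So m(E) = sum_i (b_i - a_i).
  I_1 has length -15/2 - (-8) = 1/2.
  I_2 has length -3 - (-11/2) = 5/2.
  I_3 has length 3/2 - (-3/2) = 3.
Summing:
  m(E) = 1/2 + 5/2 + 3 = 6.

6


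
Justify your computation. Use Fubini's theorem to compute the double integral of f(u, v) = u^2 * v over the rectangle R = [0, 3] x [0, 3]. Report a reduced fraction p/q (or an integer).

f(u, v) is a tensor product of a function of u and a function of v, and both factors are bounded continuous (hence Lebesgue integrable) on the rectangle, so Fubini's theorem applies:
  integral_R f d(m x m) = (integral_a1^b1 u^2 du) * (integral_a2^b2 v dv).
Inner integral in u: integral_{0}^{3} u^2 du = (3^3 - 0^3)/3
  = 9.
Inner integral in v: integral_{0}^{3} v dv = (3^2 - 0^2)/2
  = 9/2.
Product: (9) * (9/2) = 81/2.

81/2


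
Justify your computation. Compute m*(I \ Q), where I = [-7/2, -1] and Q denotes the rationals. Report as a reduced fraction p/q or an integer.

The interval I = [-7/2, -1] has m(I) = -1 - (-7/2) = 5/2 (endpoints are measure-zero, so open/closed/half-open agree). Write I = (I cap Q) u (I \ Q). The rationals in I are countable, so m*(I cap Q) = 0 (cover each rational by intervals whose total length is arbitrarily small). By countable subadditivity m*(I) <= m*(I cap Q) + m*(I \ Q), hence m*(I \ Q) >= m(I) = 5/2. The reverse inequality m*(I \ Q) <= m*(I) = 5/2 is trivial since (I \ Q) is a subset of I. Therefore m*(I \ Q) = 5/2.

5/2


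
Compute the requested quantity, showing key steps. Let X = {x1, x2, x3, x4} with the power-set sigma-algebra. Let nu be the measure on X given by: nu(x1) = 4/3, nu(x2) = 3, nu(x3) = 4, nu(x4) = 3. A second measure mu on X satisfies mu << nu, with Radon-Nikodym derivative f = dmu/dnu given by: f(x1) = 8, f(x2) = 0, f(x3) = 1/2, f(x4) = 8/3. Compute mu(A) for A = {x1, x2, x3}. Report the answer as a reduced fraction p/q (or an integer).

By the defining property of the Radon-Nikodym derivative, for every measurable set A,
  mu(A) = integral_A f dnu.
Since nu is a discrete measure concentrated on the atoms of X, the integral over A reduces to the sum
  mu(A) = sum_{x in A} f(x) * nu({x}).
Computing each term:
  x1: f(x1) * nu(x1) = 8 * 4/3 = 32/3.
  x2: f(x2) * nu(x2) = 0 * 3 = 0.
  x3: f(x3) * nu(x3) = 1/2 * 4 = 2.
Summing: mu(A) = 32/3 + 0 + 2 = 38/3.

38/3


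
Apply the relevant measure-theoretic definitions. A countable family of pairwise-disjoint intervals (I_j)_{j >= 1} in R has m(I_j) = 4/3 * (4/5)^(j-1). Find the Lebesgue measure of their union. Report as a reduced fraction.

By countable additivity of the Lebesgue measure on pairwise disjoint measurable sets,
  m(union_{j >= 1} I_j) = sum_{j >= 1} m(I_j) = sum_{j >= 1} a * r^(j-1),
  with a = 4/3 and r = 4/5.
Since 0 < r = 4/5 < 1, the geometric series converges:
  sum_{j >= 1} a * r^(j-1) = a / (1 - r).
  = 4/3 / (1 - 4/5)
  = 4/3 / (1/5)
  = 20/3.

20/3


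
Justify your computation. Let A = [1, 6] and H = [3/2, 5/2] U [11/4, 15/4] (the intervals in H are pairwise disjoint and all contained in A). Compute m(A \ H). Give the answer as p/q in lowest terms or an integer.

The ambient interval has length m(A) = 6 - 1 = 5.
Since the holes are disjoint and sit inside A, by finite additivity
  m(H) = sum_i (b_i - a_i), and m(A \ H) = m(A) - m(H).
Computing the hole measures:
  m(H_1) = 5/2 - 3/2 = 1.
  m(H_2) = 15/4 - 11/4 = 1.
Summed: m(H) = 1 + 1 = 2.
So m(A \ H) = 5 - 2 = 3.

3


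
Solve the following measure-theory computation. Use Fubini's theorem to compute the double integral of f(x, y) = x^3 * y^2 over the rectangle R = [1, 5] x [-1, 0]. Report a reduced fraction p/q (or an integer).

f(x, y) is a tensor product of a function of x and a function of y, and both factors are bounded continuous (hence Lebesgue integrable) on the rectangle, so Fubini's theorem applies:
  integral_R f d(m x m) = (integral_a1^b1 x^3 dx) * (integral_a2^b2 y^2 dy).
Inner integral in x: integral_{1}^{5} x^3 dx = (5^4 - 1^4)/4
  = 156.
Inner integral in y: integral_{-1}^{0} y^2 dy = (0^3 - (-1)^3)/3
  = 1/3.
Product: (156) * (1/3) = 52.

52


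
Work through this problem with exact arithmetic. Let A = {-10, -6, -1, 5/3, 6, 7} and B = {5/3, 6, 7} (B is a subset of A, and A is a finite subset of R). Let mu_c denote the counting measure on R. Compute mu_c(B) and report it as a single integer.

Counting measure assigns mu_c(E) = |E| (number of elements) when E is finite.
B has 3 element(s), so mu_c(B) = 3.

3


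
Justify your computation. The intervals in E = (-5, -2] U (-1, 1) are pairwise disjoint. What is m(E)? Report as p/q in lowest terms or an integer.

For pairwise disjoint intervals, m(union_i I_i) = sum_i m(I_i),
and m is invariant under swapping open/closed endpoints (single points have measure 0).
So m(E) = sum_i (b_i - a_i).
  I_1 has length -2 - (-5) = 3.
  I_2 has length 1 - (-1) = 2.
Summing:
  m(E) = 3 + 2 = 5.

5


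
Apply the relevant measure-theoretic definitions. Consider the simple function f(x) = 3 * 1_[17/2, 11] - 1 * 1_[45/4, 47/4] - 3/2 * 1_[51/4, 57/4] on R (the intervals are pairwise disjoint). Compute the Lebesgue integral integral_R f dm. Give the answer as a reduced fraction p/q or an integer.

For a simple function f = sum_i c_i * 1_{A_i} with disjoint A_i,
  integral f dm = sum_i c_i * m(A_i).
Lengths of the A_i:
  m(A_1) = 11 - 17/2 = 5/2.
  m(A_2) = 47/4 - 45/4 = 1/2.
  m(A_3) = 57/4 - 51/4 = 3/2.
Contributions c_i * m(A_i):
  (3) * (5/2) = 15/2.
  (-1) * (1/2) = -1/2.
  (-3/2) * (3/2) = -9/4.
Total: 15/2 - 1/2 - 9/4 = 19/4.

19/4


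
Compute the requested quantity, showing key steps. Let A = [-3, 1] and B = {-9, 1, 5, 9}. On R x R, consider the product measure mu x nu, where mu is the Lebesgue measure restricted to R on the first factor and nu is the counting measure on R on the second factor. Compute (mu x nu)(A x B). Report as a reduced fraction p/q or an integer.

For a measurable rectangle A x B, the product measure satisfies
  (mu x nu)(A x B) = mu(A) * nu(B).
  mu(A) = 4.
  nu(B) = 4.
  (mu x nu)(A x B) = 4 * 4 = 16.

16


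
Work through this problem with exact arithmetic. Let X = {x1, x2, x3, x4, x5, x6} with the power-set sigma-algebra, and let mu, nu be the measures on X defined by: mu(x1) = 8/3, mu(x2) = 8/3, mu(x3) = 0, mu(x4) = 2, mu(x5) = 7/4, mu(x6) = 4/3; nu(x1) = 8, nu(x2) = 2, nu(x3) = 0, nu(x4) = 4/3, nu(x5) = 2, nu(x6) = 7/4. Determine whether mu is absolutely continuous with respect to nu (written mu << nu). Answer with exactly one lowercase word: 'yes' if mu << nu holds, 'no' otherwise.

mu << nu means: every nu-null measurable set is also mu-null; equivalently, for every atom x, if nu({x}) = 0 then mu({x}) = 0.
Checking each atom:
  x1: nu = 8 > 0 -> no constraint.
  x2: nu = 2 > 0 -> no constraint.
  x3: nu = 0, mu = 0 -> consistent with mu << nu.
  x4: nu = 4/3 > 0 -> no constraint.
  x5: nu = 2 > 0 -> no constraint.
  x6: nu = 7/4 > 0 -> no constraint.
No atom violates the condition. Therefore mu << nu.

yes


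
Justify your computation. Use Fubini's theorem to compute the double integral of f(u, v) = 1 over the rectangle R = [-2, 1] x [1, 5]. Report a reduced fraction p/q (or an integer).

f(u, v) is a tensor product of a function of u and a function of v, and both factors are bounded continuous (hence Lebesgue integrable) on the rectangle, so Fubini's theorem applies:
  integral_R f d(m x m) = (integral_a1^b1 1 du) * (integral_a2^b2 1 dv).
Inner integral in u: integral_{-2}^{1} 1 du = (1^1 - (-2)^1)/1
  = 3.
Inner integral in v: integral_{1}^{5} 1 dv = (5^1 - 1^1)/1
  = 4.
Product: (3) * (4) = 12.

12


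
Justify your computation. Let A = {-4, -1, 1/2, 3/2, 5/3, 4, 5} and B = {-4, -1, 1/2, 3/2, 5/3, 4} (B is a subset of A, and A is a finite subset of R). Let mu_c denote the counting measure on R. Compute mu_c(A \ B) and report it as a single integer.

Counting measure assigns mu_c(E) = |E| (number of elements) when E is finite. For B subset A, A \ B is the set of elements of A not in B, so |A \ B| = |A| - |B|.
|A| = 7, |B| = 6, so mu_c(A \ B) = 7 - 6 = 1.

1


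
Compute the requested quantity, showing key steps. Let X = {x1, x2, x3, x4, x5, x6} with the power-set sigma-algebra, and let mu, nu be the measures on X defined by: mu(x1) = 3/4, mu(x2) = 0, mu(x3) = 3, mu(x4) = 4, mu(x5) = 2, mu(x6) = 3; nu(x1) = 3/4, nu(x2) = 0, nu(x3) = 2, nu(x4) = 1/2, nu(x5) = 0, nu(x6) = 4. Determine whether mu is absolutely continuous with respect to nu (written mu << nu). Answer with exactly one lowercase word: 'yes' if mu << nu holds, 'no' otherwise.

mu << nu means: every nu-null measurable set is also mu-null; equivalently, for every atom x, if nu({x}) = 0 then mu({x}) = 0.
Checking each atom:
  x1: nu = 3/4 > 0 -> no constraint.
  x2: nu = 0, mu = 0 -> consistent with mu << nu.
  x3: nu = 2 > 0 -> no constraint.
  x4: nu = 1/2 > 0 -> no constraint.
  x5: nu = 0, mu = 2 > 0 -> violates mu << nu.
  x6: nu = 4 > 0 -> no constraint.
The atom(s) x5 violate the condition (nu = 0 but mu > 0). Therefore mu is NOT absolutely continuous w.r.t. nu.

no


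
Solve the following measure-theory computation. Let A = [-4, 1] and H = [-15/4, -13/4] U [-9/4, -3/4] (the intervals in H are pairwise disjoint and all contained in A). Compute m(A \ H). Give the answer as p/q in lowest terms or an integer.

The ambient interval has length m(A) = 1 - (-4) = 5.
Since the holes are disjoint and sit inside A, by finite additivity
  m(H) = sum_i (b_i - a_i), and m(A \ H) = m(A) - m(H).
Computing the hole measures:
  m(H_1) = -13/4 - (-15/4) = 1/2.
  m(H_2) = -3/4 - (-9/4) = 3/2.
Summed: m(H) = 1/2 + 3/2 = 2.
So m(A \ H) = 5 - 2 = 3.

3


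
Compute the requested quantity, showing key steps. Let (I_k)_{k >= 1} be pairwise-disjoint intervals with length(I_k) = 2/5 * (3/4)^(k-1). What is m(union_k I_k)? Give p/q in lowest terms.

By countable additivity of the Lebesgue measure on pairwise disjoint measurable sets,
  m(union_{k >= 1} I_k) = sum_{k >= 1} m(I_k) = sum_{k >= 1} a * r^(k-1),
  with a = 2/5 and r = 3/4.
Since 0 < r = 3/4 < 1, the geometric series converges:
  sum_{k >= 1} a * r^(k-1) = a / (1 - r).
  = 2/5 / (1 - 3/4)
  = 2/5 / (1/4)
  = 8/5.

8/5


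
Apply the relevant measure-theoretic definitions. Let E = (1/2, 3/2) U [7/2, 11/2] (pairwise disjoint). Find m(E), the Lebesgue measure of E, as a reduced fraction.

For pairwise disjoint intervals, m(union_i I_i) = sum_i m(I_i),
and m is invariant under swapping open/closed endpoints (single points have measure 0).
So m(E) = sum_i (b_i - a_i).
  I_1 has length 3/2 - 1/2 = 1.
  I_2 has length 11/2 - 7/2 = 2.
Summing:
  m(E) = 1 + 2 = 3.

3
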